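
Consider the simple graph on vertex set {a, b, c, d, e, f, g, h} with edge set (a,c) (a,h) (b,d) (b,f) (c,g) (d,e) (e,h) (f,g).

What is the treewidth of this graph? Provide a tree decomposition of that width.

The largest bag has 3 vertices, giving width 2; this decomposition certifies tw(G) ≤ 2. Since g–c–a–h–e–d–b–f–g is a cycle in G, G is not acyclic. Forests are exactly the graphs of treewidth ≤ 1, so tw(G) ≥ 2. Therefore the treewidth is 2.

Treewidth 2.
One optimal decomposition is:
Bags: B1 = {a, c, g}  B2 = {a, g, h}  B3 = {e, g, h}  B4 = {d, e, g}  B5 = {b, d, g}  B6 = {b, f, g}
Tree: B1–B2, B2–B3, B3–B4, B4–B5, B5–B6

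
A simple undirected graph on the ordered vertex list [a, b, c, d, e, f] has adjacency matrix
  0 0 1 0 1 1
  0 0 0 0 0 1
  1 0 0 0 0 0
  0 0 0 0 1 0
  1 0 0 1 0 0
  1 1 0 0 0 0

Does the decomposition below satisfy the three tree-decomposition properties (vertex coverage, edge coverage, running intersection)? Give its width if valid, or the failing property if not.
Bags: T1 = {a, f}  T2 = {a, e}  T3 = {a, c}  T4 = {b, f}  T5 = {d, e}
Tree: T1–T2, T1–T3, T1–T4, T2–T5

Vertex coverage: the bags together contain {a, b, c, d, e, f}, the full vertex set. Edge coverage: each edge of G has both endpoints in at least one bag. Running intersection: for every vertex, the bags containing it form a connected subtree. All three properties hold, so this is a valid tree decomposition of width max|bag| − 1 = 1, and hence tw(G) ≤ 1.

Yes; width 1.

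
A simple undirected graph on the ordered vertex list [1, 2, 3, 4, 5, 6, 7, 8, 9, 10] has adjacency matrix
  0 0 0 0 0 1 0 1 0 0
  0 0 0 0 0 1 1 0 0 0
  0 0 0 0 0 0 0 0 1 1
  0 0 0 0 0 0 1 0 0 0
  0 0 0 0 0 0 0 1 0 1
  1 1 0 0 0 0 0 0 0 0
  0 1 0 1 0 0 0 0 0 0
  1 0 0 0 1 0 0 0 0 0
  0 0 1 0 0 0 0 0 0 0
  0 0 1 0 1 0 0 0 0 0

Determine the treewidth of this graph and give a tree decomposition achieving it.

Treewidth 1.
Bags: B1 = {3, 9}  B2 = {3, 10}  B3 = {5, 10}  B4 = {5, 8}  B5 = {1, 8}  B6 = {1, 6}  B7 = {2, 6}  B8 = {2, 7}  B9 = {4, 7}
Tree: B1–B2, B2–B3, B3–B4, B4–B5, B5–B6, B6–B7, B7–B8, B8–B9

Every bag has size at most 2, so the width is 2 − 1 = 1 and tw(G) ≤ 1. Since G has at least one edge (e.g. 9–3), it is not an edgeless graph, so tw(G) ≥ 1. Therefore the treewidth is 1.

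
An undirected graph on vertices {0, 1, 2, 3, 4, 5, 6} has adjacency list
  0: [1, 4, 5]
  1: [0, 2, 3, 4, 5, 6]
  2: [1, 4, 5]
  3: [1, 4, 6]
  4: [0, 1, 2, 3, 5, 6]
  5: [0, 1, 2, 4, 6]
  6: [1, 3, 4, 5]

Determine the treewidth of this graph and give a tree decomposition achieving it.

Treewidth 3.
One such decomposition:
Bags: B1 = {1, 2, 4, 5}  B2 = {0, 1, 4, 5}  B3 = {1, 4, 5, 6}  B4 = {1, 3, 4, 6}
Tree: B1–B2, B1–B3, B3–B4

Every bag has size at most 4, so the width is 4 − 1 = 3 and tw(G) ≤ 3. For the lower bound, the 4 vertices {1, 3, 4, 6} are pairwise adjacent, and any tree decomposition puts a clique entirely inside one bag — forcing width ≥ 3. Therefore the treewidth is 3.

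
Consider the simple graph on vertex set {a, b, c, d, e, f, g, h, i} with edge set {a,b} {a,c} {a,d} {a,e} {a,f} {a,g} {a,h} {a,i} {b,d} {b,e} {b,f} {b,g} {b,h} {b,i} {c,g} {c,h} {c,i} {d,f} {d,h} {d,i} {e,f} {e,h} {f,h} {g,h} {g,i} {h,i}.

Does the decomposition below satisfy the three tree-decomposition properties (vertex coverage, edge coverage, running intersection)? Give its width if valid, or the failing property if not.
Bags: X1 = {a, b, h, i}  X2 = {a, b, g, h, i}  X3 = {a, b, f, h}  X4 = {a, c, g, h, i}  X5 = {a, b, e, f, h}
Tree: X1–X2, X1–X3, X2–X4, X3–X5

No — vertex d appears in no bag.

A tree decomposition must satisfy three properties: every vertex lies in some bag; for every edge, both endpoints lie together in some bag; and for every vertex, the bags containing it form a connected subtree. Here vertex d appears in no bag, so the decomposition is invalid.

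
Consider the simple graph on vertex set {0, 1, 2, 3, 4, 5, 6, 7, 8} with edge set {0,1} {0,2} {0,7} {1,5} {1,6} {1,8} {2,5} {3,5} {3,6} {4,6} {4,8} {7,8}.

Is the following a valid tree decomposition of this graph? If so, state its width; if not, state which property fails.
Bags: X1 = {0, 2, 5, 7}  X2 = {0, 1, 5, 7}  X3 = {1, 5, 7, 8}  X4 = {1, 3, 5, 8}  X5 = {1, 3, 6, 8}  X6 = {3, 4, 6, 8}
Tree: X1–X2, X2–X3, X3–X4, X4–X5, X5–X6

Every vertex of G appears in some bag (union = {0, 1, 2, 3, 4, 5, 6, 7, 8}); every edge is covered by a bag; and for each vertex v the set of bags containing v is connected in the bag tree. The decomposition is therefore valid. The largest bag has 4 vertices, so the width is 3.

Yes; width 3.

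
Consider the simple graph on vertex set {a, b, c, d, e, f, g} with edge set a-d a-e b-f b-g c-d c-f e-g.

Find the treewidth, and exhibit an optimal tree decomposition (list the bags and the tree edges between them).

Each bag holds 3 vertices, so the decomposition has width 2, which upper-bounds the treewidth. Since a–d–c–f–b–g–e–a is a cycle in G, G is not acyclic. Forests are exactly the graphs of treewidth ≤ 1, so tw(G) ≥ 2. Therefore the treewidth is 2.

Treewidth 2.
One optimal decomposition is:
Bags: B1 = {a, c, d}  B2 = {a, c, f}  B3 = {a, b, f}  B4 = {a, b, g}  B5 = {a, e, g}
Tree: B1–B2, B2–B3, B3–B4, B4–B5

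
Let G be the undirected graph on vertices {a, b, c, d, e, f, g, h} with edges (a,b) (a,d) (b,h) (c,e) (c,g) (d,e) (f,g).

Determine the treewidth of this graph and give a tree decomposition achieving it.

Treewidth 1.
One such decomposition:
Bags: B1 = {f, g}  B2 = {c, g}  B3 = {c, e}  B4 = {d, e}  B5 = {a, d}  B6 = {a, b}  B7 = {b, h}
Tree: B1–B2, B2–B3, B3–B4, B4–B5, B5–B6, B6–B7

The largest bag has 2 vertices, giving width 1; this decomposition certifies tw(G) ≤ 1. Any graph with an edge has treewidth ≥ 1, and G has the edge f–g. The upper and lower bounds meet at 1, so that is the treewidth.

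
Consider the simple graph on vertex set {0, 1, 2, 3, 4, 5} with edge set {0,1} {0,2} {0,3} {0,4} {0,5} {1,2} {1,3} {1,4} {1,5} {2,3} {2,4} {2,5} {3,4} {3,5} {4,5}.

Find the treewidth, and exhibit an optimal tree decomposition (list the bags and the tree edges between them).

Treewidth 5.
One optimal decomposition is:
Bags: B1 = {0, 1, 2, 3, 4, 5}
Tree: (single bag)

With just one bag of size 6, the width is 6 − 1 = 5, so tw(G) ≤ 5. Conversely, {0, 1, 2, 3, 4, 5} is a clique of size 6, and the vertices of any clique must share a bag in every tree decomposition; so some bag has ≥ 6 vertices and tw(G) ≥ 5. Therefore the treewidth is 5.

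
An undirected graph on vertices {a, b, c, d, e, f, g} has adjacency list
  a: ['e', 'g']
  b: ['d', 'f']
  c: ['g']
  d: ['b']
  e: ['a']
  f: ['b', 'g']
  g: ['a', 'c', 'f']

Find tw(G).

1

A width-1 tree decomposition is:
Bags: B1 = {a, g}  B2 = {c, g}  B3 = {f, g}  B4 = {b, f}  B5 = {b, d}  B6 = {a, e}
Tree: B1–B2, B1–B3, B3–B4, B4–B5, B1–B6
Every bag has size at most 2, so the width is 2 − 1 = 1 and tw(G) ≤ 1. Since G has at least one edge (e.g. g–a), it is not an edgeless graph, so tw(G) ≥ 1. Hence tw(G) = 1 exactly.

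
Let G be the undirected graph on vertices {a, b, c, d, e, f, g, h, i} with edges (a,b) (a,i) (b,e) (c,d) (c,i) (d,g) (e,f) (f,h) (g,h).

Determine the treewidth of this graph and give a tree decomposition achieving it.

The largest bag has 3 vertices, giving width 2; this decomposition certifies tw(G) ≤ 2. Since d–g–h–f–e–b–a–i–c–d is a cycle in G, G is not acyclic. Forests are exactly the graphs of treewidth ≤ 1, so tw(G) ≥ 2. Hence tw(G) = 2 exactly.

Treewidth 2.
One such decomposition:
Bags: B1 = {d, g, h}  B2 = {d, f, h}  B3 = {d, e, f}  B4 = {b, d, e}  B5 = {a, b, d}  B6 = {a, d, i}  B7 = {c, d, i}
Tree: B1–B2, B2–B3, B3–B4, B4–B5, B5–B6, B6–B7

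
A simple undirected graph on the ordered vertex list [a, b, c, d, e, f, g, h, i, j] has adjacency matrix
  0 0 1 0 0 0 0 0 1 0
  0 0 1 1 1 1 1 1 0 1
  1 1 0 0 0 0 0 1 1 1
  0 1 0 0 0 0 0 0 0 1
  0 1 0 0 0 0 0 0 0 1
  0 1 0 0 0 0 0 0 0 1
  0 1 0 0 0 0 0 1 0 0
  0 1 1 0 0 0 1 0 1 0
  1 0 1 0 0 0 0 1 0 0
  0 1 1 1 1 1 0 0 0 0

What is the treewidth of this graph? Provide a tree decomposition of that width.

Every bag has size at most 3, so the width is 3 − 1 = 2 and tw(G) ≤ 2. For the lower bound, the 3 vertices {a, c, i} are pairwise adjacent, and any tree decomposition puts a clique entirely inside one bag — forcing width ≥ 2. The upper and lower bounds meet at 2, so that is the treewidth.

Treewidth 2.
One such decomposition:
Bags: B1 = {b, c, h}  B2 = {b, c, j}  B3 = {b, f, j}  B4 = {c, h, i}  B5 = {b, g, h}  B6 = {b, d, j}  B7 = {a, c, i}  B8 = {b, e, j}
Tree: B1–B2, B2–B3, B1–B4, B1–B5, B3–B6, B4–B7, B6–B8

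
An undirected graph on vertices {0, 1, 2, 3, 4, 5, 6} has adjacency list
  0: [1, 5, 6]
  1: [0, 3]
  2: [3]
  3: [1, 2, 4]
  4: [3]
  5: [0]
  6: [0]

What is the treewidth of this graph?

A width-1 tree decomposition is:
Bags: B1 = {0, 6}  B2 = {0, 1}  B3 = {1, 3}  B4 = {3, 4}  B5 = {2, 3}  B6 = {0, 5}
Tree: B1–B2, B2–B3, B3–B4, B3–B5, B2–B6
Each bag holds 2 vertices, so the decomposition has width 1, which upper-bounds the treewidth. Any graph with an edge has treewidth ≥ 1, and G has the edge 6–0. The upper and lower bounds meet at 1, so that is the treewidth.

1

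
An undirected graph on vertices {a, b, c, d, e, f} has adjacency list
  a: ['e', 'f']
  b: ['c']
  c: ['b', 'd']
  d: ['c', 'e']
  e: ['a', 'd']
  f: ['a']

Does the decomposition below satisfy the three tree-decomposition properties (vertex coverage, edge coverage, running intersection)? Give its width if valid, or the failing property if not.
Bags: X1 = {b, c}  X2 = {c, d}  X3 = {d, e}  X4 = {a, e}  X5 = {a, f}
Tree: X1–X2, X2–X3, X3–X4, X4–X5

Yes; width 1.

Checking the three conditions: (i) the bags cover all of {a, b, c, d, e, f}; (ii) for each edge, some bag contains both endpoints; (iii) the bags containing any fixed vertex form a subtree. All hold, so the decomposition is valid with width 2 − 1 = 1.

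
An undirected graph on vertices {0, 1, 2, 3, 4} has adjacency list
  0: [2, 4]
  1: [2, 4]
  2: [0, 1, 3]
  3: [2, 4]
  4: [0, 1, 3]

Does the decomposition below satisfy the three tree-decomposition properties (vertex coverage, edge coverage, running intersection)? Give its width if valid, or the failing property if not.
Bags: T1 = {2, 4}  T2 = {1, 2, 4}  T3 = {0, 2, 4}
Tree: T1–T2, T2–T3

No — vertex 3 appears in no bag.

A tree decomposition must satisfy three properties: every vertex lies in some bag; for every edge, both endpoints lie together in some bag; and for every vertex, the bags containing it form a connected subtree. Here vertex 3 appears in no bag, so the decomposition is invalid.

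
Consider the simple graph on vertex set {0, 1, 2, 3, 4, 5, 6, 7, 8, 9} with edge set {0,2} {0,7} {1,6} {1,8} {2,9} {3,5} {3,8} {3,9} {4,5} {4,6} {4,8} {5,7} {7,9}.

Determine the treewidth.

2

A width-2 tree decomposition is:
Bags: B1 = {1, 6, 8}  B2 = {4, 6, 8}  B3 = {3, 4, 8}  B4 = {3, 4, 5}  B5 = {3, 5, 9}  B6 = {5, 7, 9}  B7 = {2, 7, 9}  B8 = {0, 2, 7}
Tree: B1–B2, B2–B3, B3–B4, B4–B5, B5–B6, B6–B7, B7–B8
Each bag holds 3 vertices, so the decomposition has width 2, which upper-bounds the treewidth. The edges 1–6–4–8–1 form a cycle, so G is not a tree and its treewidth is at least 2. Hence tw(G) = 2 exactly.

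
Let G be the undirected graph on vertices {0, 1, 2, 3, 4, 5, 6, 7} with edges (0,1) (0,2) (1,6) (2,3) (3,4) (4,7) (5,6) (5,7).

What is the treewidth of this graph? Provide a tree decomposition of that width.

Treewidth 2.
One optimal decomposition is:
Bags: B1 = {4, 5, 7}  B2 = {3, 4, 5}  B3 = {2, 3, 5}  B4 = {0, 2, 5}  B5 = {0, 1, 5}  B6 = {1, 5, 6}
Tree: B1–B2, B2–B3, B3–B4, B4–B5, B5–B6

The largest bag has 3 vertices, giving width 2; this decomposition certifies tw(G) ≤ 2. For the lower bound, G contains the cycle 5–7–4–3–2–0–1–6–5, so G is not a forest; only forests have treewidth ≤ 1, hence tw(G) ≥ 2. Hence tw(G) = 2 exactly.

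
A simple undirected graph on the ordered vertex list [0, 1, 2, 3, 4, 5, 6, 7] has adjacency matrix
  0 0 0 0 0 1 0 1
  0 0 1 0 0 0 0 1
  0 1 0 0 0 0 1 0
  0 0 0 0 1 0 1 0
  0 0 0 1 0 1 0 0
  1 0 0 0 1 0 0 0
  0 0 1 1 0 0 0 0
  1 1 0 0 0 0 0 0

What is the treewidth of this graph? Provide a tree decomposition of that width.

Every bag has size at most 3, so the width is 3 − 1 = 2 and tw(G) ≤ 2. Since 6–3–4–5–0–7–1–2–6 is a cycle in G, G is not acyclic. Forests are exactly the graphs of treewidth ≤ 1, so tw(G) ≥ 2. The upper and lower bounds meet at 2, so that is the treewidth.

Treewidth 2.
One such decomposition:
Bags: B1 = {3, 4, 6}  B2 = {4, 5, 6}  B3 = {0, 5, 6}  B4 = {0, 6, 7}  B5 = {1, 6, 7}  B6 = {1, 2, 6}
Tree: B1–B2, B2–B3, B3–B4, B4–B5, B5–B6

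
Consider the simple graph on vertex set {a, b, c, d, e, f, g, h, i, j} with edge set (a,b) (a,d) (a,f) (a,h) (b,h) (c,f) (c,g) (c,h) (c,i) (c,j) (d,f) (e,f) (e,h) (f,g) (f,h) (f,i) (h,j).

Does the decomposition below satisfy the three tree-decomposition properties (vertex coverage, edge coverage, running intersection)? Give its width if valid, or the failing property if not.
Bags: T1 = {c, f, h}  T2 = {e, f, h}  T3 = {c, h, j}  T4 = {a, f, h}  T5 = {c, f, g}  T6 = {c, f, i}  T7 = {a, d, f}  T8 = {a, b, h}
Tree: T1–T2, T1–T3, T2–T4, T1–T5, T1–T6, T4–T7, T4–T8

Yes; width 2.

Checking the three conditions: (i) the bags cover all of {a, b, c, d, e, f, g, h, i, j}; (ii) for each edge, some bag contains both endpoints; (iii) the bags containing any fixed vertex form a subtree. All hold, so the decomposition is valid with width 3 − 1 = 2.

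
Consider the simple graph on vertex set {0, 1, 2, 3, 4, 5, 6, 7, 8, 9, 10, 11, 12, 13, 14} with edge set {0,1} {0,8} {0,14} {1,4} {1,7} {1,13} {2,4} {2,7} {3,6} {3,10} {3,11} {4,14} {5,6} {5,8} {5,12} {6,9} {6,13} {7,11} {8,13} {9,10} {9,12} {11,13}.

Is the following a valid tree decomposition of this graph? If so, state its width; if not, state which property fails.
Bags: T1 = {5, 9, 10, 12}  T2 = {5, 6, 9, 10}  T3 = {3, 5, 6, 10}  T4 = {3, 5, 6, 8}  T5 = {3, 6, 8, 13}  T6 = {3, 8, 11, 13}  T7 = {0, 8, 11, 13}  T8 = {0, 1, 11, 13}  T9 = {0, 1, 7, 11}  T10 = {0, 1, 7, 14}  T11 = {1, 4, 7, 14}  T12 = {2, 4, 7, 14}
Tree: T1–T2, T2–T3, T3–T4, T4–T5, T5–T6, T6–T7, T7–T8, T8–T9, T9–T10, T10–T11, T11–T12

Every vertex of G appears in some bag (union = {0, 1, 2, 3, 4, 5, 6, 7, 8, 9, 10, 11, 12, 13, 14}); every edge is covered by a bag; and for each vertex v the set of bags containing v is connected in the bag tree. The decomposition is therefore valid. The largest bag has 4 vertices, so the width is 3.

Yes; width 3.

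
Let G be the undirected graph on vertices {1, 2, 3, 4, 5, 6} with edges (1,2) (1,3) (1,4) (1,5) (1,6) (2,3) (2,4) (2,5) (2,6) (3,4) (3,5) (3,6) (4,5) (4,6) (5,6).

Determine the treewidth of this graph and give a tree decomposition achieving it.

With just one bag of size 6, the width is 6 − 1 = 5, so tw(G) ≤ 5. Conversely, {1, 2, 3, 4, 5, 6} is a clique of size 6, and the vertices of any clique must share a bag in every tree decomposition; so some bag has ≥ 6 vertices and tw(G) ≥ 5. Combining the bounds, tw(G) = 5.

Treewidth 5.
One optimal decomposition is:
Bags: B1 = {1, 2, 3, 4, 5, 6}
Tree: (single bag)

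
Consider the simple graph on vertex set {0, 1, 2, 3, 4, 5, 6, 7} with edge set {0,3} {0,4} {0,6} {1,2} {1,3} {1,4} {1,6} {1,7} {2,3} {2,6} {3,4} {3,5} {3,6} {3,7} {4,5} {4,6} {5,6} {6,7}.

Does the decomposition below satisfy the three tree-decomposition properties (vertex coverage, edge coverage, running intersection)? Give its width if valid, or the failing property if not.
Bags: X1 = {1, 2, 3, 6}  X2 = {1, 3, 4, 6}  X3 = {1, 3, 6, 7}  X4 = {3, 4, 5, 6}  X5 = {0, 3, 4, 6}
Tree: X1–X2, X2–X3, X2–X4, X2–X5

Checking the three conditions: (i) the bags cover all of {0, 1, 2, 3, 4, 5, 6, 7}; (ii) for each edge, some bag contains both endpoints; (iii) the bags containing any fixed vertex form a subtree. All hold, so the decomposition is valid with width 4 − 1 = 3.

Yes; width 3.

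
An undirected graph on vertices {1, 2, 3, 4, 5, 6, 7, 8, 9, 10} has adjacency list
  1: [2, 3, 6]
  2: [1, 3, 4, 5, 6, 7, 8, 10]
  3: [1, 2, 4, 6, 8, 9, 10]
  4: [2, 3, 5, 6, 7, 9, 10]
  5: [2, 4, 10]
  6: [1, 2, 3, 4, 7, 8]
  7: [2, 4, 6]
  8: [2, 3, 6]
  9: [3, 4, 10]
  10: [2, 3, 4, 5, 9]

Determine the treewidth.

A width-3 tree decomposition is:
Bags: B1 = {2, 3, 4, 6}  B2 = {1, 2, 3, 6}  B3 = {2, 3, 4, 10}  B4 = {2, 3, 6, 8}  B5 = {2, 4, 5, 10}  B6 = {3, 4, 9, 10}  B7 = {2, 4, 6, 7}
Tree: B1–B2, B1–B3, B2–B4, B3–B5, B3–B6, B1–B7
Every bag has size at most 4, so the width is 4 − 1 = 3 and tw(G) ≤ 3. On the other hand G contains the 4-clique {3, 4, 9, 10}. A clique must lie in a single bag of any decomposition, so no decomposition can have width below 3. Combining the bounds, tw(G) = 3.

3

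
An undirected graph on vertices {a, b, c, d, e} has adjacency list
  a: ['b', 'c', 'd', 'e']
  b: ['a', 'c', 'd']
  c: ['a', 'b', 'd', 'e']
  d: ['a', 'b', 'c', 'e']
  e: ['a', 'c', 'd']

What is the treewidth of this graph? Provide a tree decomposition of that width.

Treewidth 3.
Bags: B1 = {a, b, c, d}  B2 = {a, c, d, e}
Tree: B1–B2

Each bag holds 4 vertices, so the decomposition has width 3, which upper-bounds the treewidth. Conversely, {a, c, d, e} is a clique of size 4, and the vertices of any clique must share a bag in every tree decomposition; so some bag has ≥ 4 vertices and tw(G) ≥ 3. Therefore the treewidth is 3.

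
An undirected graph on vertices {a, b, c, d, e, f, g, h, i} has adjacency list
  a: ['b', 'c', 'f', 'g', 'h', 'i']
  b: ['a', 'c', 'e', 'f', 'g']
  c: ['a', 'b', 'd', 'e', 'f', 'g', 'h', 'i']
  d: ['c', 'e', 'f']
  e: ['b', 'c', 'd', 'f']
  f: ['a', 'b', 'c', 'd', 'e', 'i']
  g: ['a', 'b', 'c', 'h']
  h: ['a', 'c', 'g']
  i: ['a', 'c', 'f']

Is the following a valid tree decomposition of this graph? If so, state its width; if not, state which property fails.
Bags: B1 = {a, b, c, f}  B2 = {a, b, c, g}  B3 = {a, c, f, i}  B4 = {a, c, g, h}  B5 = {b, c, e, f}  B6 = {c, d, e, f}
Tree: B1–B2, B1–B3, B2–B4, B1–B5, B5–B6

Yes; width 3.

Checking the three conditions: (i) the bags cover all of {a, b, c, d, e, f, g, h, i}; (ii) for each edge, some bag contains both endpoints; (iii) the bags containing any fixed vertex form a subtree. All hold, so the decomposition is valid with width 4 − 1 = 3.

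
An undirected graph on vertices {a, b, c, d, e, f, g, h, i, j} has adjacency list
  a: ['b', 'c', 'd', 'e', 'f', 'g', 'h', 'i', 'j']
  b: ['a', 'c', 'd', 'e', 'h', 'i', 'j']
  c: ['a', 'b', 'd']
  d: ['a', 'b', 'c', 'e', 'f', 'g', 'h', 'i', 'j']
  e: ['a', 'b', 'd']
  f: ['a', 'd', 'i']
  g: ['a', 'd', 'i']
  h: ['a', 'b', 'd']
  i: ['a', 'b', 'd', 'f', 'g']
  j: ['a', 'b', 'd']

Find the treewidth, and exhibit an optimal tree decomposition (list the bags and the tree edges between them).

Treewidth 3.
One optimal decomposition is:
Bags: B1 = {a, b, d, i}  B2 = {a, b, c, d}  B3 = {a, d, f, i}  B4 = {a, b, d, h}  B5 = {a, b, d, j}  B6 = {a, b, d, e}  B7 = {a, d, g, i}
Tree: B1–B2, B1–B3, B1–B4, B1–B5, B5–B6, B3–B7

Each bag holds 4 vertices, so the decomposition has width 3, which upper-bounds the treewidth. On the other hand G contains the 4-clique {a, d, g, i}. A clique must lie in a single bag of any decomposition, so no decomposition can have width below 3. The upper and lower bounds meet at 3, so that is the treewidth.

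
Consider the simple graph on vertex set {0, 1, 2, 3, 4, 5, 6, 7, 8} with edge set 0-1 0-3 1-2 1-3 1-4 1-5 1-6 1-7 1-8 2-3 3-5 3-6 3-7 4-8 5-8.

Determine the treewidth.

2

A width-2 tree decomposition is:
Bags: B1 = {1, 4, 8}  B2 = {1, 5, 8}  B3 = {1, 3, 5}  B4 = {1, 3, 6}  B5 = {1, 3, 7}  B6 = {0, 1, 3}  B7 = {1, 2, 3}
Tree: B1–B2, B2–B3, B3–B4, B4–B5, B4–B6, B4–B7
Each bag holds 3 vertices, so the decomposition has width 2, which upper-bounds the treewidth. For the lower bound, the 3 vertices {1, 4, 8} are pairwise adjacent, and any tree decomposition puts a clique entirely inside one bag — forcing width ≥ 2. The upper and lower bounds meet at 2, so that is the treewidth.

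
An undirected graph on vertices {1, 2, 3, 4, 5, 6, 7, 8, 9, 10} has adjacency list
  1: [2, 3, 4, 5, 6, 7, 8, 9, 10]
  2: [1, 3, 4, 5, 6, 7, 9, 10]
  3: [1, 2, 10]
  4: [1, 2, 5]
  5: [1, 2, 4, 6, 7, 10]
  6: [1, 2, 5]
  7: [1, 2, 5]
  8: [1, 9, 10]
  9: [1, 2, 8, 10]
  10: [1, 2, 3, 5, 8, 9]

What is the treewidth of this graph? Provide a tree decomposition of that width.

Every bag has size at most 4, so the width is 4 − 1 = 3 and tw(G) ≤ 3. Conversely, {1, 8, 9, 10} is a clique of size 4, and the vertices of any clique must share a bag in every tree decomposition; so some bag has ≥ 4 vertices and tw(G) ≥ 3. Combining the bounds, tw(G) = 3.

Treewidth 3.
One such decomposition:
Bags: B1 = {1, 2, 5, 10}  B2 = {1, 2, 3, 10}  B3 = {1, 2, 5, 6}  B4 = {1, 2, 4, 5}  B5 = {1, 2, 5, 7}  B6 = {1, 2, 9, 10}  B7 = {1, 8, 9, 10}
Tree: B1–B2, B1–B3, B1–B4, B4–B5, B1–B6, B6–B7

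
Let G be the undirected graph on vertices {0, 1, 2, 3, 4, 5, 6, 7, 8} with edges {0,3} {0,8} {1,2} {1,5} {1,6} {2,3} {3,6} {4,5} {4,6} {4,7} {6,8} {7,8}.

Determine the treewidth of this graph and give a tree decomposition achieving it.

Treewidth 3.
One such decomposition:
Bags: B1 = {1, 4, 5, 7}  B2 = {1, 4, 6, 7}  B3 = {1, 6, 7, 8}  B4 = {1, 2, 6, 8}  B5 = {2, 3, 6, 8}  B6 = {0, 2, 3, 8}
Tree: B1–B2, B2–B3, B3–B4, B4–B5, B5–B6

Each bag holds 4 vertices, so the decomposition has width 3, which upper-bounds the treewidth. For the lower bound: the 4 vertex sets {4,5,7}, {1}, {6}, {0,2,3,8} are disjoint, each induces a connected subgraph, and every pair is joined by at least one edge of G. Contracting each set to a single vertex therefore yields K_{4} as a minor, and since treewidth is minor-monotone, tw(G) ≥ tw(K_{4}) = 3. Combining the bounds, tw(G) = 3.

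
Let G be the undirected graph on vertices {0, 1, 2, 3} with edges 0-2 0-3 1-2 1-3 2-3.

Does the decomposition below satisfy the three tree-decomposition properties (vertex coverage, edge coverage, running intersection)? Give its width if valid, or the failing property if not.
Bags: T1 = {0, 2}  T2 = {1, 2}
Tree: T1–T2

No — vertex 3 appears in no bag.

A tree decomposition must satisfy three properties: every vertex lies in some bag; for every edge, both endpoints lie together in some bag; and for every vertex, the bags containing it form a connected subtree. Here vertex 3 appears in no bag, so the decomposition is invalid.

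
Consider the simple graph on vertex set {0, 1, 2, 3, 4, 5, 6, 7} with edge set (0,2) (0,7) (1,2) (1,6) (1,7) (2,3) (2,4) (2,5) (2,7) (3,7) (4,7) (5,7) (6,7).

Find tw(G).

2

A width-2 tree decomposition is:
Bags: B1 = {1, 6, 7}  B2 = {1, 2, 7}  B3 = {0, 2, 7}  B4 = {2, 4, 7}  B5 = {2, 3, 7}  B6 = {2, 5, 7}
Tree: B1–B2, B2–B3, B3–B4, B4–B5, B5–B6
Every bag has size at most 3, so the width is 3 − 1 = 2 and tw(G) ≤ 2. On the other hand G contains the 3-clique {0, 2, 7}. A clique must lie in a single bag of any decomposition, so no decomposition can have width below 2. The upper and lower bounds meet at 2, so that is the treewidth.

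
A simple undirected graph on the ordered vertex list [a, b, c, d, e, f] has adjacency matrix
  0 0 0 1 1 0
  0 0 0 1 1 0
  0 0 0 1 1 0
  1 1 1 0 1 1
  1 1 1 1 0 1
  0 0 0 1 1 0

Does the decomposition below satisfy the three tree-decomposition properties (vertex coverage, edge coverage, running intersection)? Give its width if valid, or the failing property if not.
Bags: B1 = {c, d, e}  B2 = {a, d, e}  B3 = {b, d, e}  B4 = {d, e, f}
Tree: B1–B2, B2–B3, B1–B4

Checking the three conditions: (i) the bags cover all of {a, b, c, d, e, f}; (ii) for each edge, some bag contains both endpoints; (iii) the bags containing any fixed vertex form a subtree. All hold, so the decomposition is valid with width 3 − 1 = 2.

Yes; width 2.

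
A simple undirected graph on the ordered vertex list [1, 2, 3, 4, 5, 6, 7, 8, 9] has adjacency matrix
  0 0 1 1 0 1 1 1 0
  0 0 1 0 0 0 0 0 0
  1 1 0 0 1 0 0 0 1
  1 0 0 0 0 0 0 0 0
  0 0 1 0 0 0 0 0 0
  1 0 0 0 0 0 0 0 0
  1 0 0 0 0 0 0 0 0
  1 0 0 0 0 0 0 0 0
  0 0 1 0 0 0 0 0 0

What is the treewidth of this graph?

A width-1 tree decomposition is:
Bags: B1 = {1, 4}  B2 = {1, 7}  B3 = {1, 6}  B4 = {1, 3}  B5 = {2, 3}  B6 = {3, 5}  B7 = {3, 9}  B8 = {1, 8}
Tree: B1–B2, B1–B3, B1–B4, B4–B5, B4–B6, B5–B7, B2–B8
Each bag holds 2 vertices, so the decomposition has width 1, which upper-bounds the treewidth. Any graph with an edge has treewidth ≥ 1, and G has the edge 4–1. Hence tw(G) = 1 exactly.

1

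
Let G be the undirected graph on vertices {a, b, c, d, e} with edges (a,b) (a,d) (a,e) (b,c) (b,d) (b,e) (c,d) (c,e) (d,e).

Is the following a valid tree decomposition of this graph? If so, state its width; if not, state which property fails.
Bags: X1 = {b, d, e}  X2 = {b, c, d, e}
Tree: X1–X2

No — vertex a appears in no bag.

A tree decomposition must satisfy three properties: every vertex lies in some bag; for every edge, both endpoints lie together in some bag; and for every vertex, the bags containing it form a connected subtree. Here vertex a appears in no bag, so the decomposition is invalid.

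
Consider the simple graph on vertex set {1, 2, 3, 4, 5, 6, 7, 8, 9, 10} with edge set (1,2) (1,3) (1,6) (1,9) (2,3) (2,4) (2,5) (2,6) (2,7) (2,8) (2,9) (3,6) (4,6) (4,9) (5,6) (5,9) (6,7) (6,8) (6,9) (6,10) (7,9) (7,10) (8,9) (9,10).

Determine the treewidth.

A width-3 tree decomposition is:
Bags: B1 = {1, 2, 6, 9}  B2 = {2, 5, 6, 9}  B3 = {2, 4, 6, 9}  B4 = {1, 2, 3, 6}  B5 = {2, 6, 8, 9}  B6 = {2, 6, 7, 9}  B7 = {6, 7, 9, 10}
Tree: B1–B2, B1–B3, B1–B4, B2–B5, B3–B6, B6–B7
The largest bag has 4 vertices, giving width 3; this decomposition certifies tw(G) ≤ 3. On the other hand G contains the 4-clique {1, 2, 6, 9}. A clique must lie in a single bag of any decomposition, so no decomposition can have width below 3. Hence tw(G) = 3 exactly.

3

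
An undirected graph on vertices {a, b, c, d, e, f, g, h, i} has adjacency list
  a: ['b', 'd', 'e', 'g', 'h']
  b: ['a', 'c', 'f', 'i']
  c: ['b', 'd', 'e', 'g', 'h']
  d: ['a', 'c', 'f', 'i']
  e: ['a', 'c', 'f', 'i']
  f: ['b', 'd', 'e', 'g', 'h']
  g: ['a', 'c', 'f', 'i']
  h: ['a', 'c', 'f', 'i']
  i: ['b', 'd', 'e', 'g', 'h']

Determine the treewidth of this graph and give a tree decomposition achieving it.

Treewidth 4.
Bags: B1 = {a, c, f, h, i}  B2 = {a, c, d, f, i}  B3 = {a, b, c, f, i}  B4 = {a, c, f, g, i}  B5 = {a, c, e, f, i}
Tree: B1–B2, B2–B3, B3–B4, B4–B5

Every bag has size at most 5, so the width is 5 − 1 = 4 and tw(G) ≤ 4. For the lower bound: the 5 vertex sets {h,i}, {d,f}, {a,b}, {c}, {g} are disjoint, each induces a connected subgraph, and every pair is joined by at least one edge of G. Contracting each set to a single vertex therefore yields K_{5} as a minor, and since treewidth is minor-monotone, tw(G) ≥ tw(K_{5}) = 4. Hence tw(G) = 4 exactly.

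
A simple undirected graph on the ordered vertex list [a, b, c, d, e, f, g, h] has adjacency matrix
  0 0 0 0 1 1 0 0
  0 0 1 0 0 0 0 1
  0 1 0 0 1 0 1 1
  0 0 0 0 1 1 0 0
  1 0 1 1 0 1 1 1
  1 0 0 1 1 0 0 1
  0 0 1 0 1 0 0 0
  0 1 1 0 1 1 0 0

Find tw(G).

2

A width-2 tree decomposition is:
Bags: B1 = {a, e, f}  B2 = {d, e, f}  B3 = {e, f, h}  B4 = {c, e, h}  B5 = {c, e, g}  B6 = {b, c, h}
Tree: B1–B2, B1–B3, B3–B4, B4–B5, B4–B6
Every bag has size at most 3, so the width is 3 − 1 = 2 and tw(G) ≤ 2. Conversely, {c, e, g} is a clique of size 3, and the vertices of any clique must share a bag in every tree decomposition; so some bag has ≥ 3 vertices and tw(G) ≥ 2. Hence tw(G) = 2 exactly.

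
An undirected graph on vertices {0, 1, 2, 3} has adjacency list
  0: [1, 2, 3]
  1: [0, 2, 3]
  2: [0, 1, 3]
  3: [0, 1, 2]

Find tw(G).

A width-3 tree decomposition is:
Bags: B1 = {0, 1, 2, 3}
Tree: (single bag)
With just one bag of size 4, the width is 4 − 1 = 3, so tw(G) ≤ 3. On the other hand G contains the 4-clique {0, 1, 2, 3}. A clique must lie in a single bag of any decomposition, so no decomposition can have width below 3. Hence tw(G) = 3 exactly.

3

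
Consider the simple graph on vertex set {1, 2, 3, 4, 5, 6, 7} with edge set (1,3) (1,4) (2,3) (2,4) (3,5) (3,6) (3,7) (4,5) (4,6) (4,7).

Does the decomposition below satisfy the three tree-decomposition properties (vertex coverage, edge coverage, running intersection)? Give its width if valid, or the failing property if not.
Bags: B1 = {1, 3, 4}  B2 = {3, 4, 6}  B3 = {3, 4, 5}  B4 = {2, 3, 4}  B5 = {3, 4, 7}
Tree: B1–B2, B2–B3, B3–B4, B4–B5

Yes; width 2.

Checking the three conditions: (i) the bags cover all of {1, 2, 3, 4, 5, 6, 7}; (ii) for each edge, some bag contains both endpoints; (iii) the bags containing any fixed vertex form a subtree. All hold, so the decomposition is valid with width 3 − 1 = 2.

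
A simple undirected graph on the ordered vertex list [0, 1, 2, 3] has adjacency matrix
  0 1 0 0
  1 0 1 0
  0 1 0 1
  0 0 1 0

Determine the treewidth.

A width-1 tree decomposition is:
Bags: B1 = {0, 1}  B2 = {1, 2}  B3 = {2, 3}
Tree: B1–B2, B2–B3
The largest bag has 2 vertices, giving width 1; this decomposition certifies tw(G) ≤ 1. G has an edge, so its treewidth is at least 1. The upper and lower bounds meet at 1, so that is the treewidth.

1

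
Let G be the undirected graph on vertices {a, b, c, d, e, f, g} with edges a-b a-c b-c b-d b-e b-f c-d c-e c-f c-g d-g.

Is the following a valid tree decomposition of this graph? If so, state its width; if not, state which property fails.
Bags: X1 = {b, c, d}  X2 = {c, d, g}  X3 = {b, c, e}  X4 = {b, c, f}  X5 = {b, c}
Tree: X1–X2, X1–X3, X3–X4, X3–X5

A tree decomposition must satisfy three properties: every vertex lies in some bag; for every edge, both endpoints lie together in some bag; and for every vertex, the bags containing it form a connected subtree. Here vertex a appears in no bag, so the decomposition is invalid.

No — vertex a appears in no bag.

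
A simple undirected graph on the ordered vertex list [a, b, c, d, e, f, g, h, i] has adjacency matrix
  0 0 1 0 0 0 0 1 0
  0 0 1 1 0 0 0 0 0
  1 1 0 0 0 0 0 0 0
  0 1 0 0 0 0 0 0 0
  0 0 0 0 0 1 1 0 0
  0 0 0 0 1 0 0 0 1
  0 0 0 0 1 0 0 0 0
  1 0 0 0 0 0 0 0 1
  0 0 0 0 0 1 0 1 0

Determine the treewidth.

A width-1 tree decomposition is:
Bags: B1 = {b, d}  B2 = {b, c}  B3 = {a, c}  B4 = {a, h}  B5 = {h, i}  B6 = {f, i}  B7 = {e, f}  B8 = {e, g}
Tree: B1–B2, B2–B3, B3–B4, B4–B5, B5–B6, B6–B7, B7–B8
The largest bag has 2 vertices, giving width 1; this decomposition certifies tw(G) ≤ 1. G has an edge, so its treewidth is at least 1. Therefore the treewidth is 1.

1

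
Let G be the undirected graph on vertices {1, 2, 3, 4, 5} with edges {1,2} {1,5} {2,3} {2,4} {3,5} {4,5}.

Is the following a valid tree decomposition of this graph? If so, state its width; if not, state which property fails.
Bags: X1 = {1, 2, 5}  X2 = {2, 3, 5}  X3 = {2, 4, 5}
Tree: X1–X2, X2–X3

Yes; width 2.

Vertex coverage: the bags together contain {1, 2, 3, 4, 5}, the full vertex set. Edge coverage: each edge of G has both endpoints in at least one bag. Running intersection: for every vertex, the bags containing it form a connected subtree. All three properties hold, so this is a valid tree decomposition of width max|bag| − 1 = 2, and hence tw(G) ≤ 2.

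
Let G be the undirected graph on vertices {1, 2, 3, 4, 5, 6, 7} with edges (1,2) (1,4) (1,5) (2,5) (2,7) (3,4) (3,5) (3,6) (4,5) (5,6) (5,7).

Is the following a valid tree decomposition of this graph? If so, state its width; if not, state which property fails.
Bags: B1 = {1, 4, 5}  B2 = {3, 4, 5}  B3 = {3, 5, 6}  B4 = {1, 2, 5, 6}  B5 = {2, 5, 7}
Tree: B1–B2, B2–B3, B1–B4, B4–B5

A tree decomposition must satisfy three properties: every vertex lies in some bag; for every edge, both endpoints lie together in some bag; and for every vertex, the bags containing it form a connected subtree. Here bags containing vertex 6 are not connected in the tree, so the decomposition is invalid.

No — bags containing vertex 6 are not connected in the tree.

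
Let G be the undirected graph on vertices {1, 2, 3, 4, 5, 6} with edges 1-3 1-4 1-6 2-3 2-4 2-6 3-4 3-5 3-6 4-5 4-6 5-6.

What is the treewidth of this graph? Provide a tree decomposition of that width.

Every bag has size at most 4, so the width is 4 − 1 = 3 and tw(G) ≤ 3. Conversely, {1, 3, 4, 6} is a clique of size 4, and the vertices of any clique must share a bag in every tree decomposition; so some bag has ≥ 4 vertices and tw(G) ≥ 3. Combining the bounds, tw(G) = 3.

Treewidth 3.
One such decomposition:
Bags: B1 = {2, 3, 4, 6}  B2 = {3, 4, 5, 6}  B3 = {1, 3, 4, 6}
Tree: B1–B2, B1–B3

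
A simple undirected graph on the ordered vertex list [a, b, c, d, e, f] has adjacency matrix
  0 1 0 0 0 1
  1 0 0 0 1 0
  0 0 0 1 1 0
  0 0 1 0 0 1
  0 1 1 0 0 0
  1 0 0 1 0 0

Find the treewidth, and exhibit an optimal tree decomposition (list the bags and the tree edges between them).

Each bag holds 3 vertices, so the decomposition has width 2, which upper-bounds the treewidth. For the lower bound, G contains the cycle f–a–b–e–c–d–f, so G is not a forest; only forests have treewidth ≤ 1, hence tw(G) ≥ 2. Hence tw(G) = 2 exactly.

Treewidth 2.
Bags: B1 = {a, b, f}  B2 = {b, e, f}  B3 = {c, e, f}  B4 = {c, d, f}
Tree: B1–B2, B2–B3, B3–B4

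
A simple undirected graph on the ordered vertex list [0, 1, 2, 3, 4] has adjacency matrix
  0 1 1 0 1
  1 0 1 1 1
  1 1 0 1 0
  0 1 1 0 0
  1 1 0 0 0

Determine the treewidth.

2

A width-2 tree decomposition is:
Bags: B1 = {0, 1, 2}  B2 = {1, 2, 3}  B3 = {0, 1, 4}
Tree: B1–B2, B1–B3
The largest bag has 3 vertices, giving width 2; this decomposition certifies tw(G) ≤ 2. Conversely, {0, 1, 2} is a clique of size 3, and the vertices of any clique must share a bag in every tree decomposition; so some bag has ≥ 3 vertices and tw(G) ≥ 2. Combining the bounds, tw(G) = 2.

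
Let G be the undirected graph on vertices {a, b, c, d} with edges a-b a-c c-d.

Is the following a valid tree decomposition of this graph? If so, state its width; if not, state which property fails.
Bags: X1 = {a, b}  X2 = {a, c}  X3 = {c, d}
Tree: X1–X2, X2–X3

Every vertex of G appears in some bag (union = {a, b, c, d}); every edge is covered by a bag; and for each vertex v the set of bags containing v is connected in the bag tree. The decomposition is therefore valid. The largest bag has 2 vertices, so the width is 1.

Yes; width 1.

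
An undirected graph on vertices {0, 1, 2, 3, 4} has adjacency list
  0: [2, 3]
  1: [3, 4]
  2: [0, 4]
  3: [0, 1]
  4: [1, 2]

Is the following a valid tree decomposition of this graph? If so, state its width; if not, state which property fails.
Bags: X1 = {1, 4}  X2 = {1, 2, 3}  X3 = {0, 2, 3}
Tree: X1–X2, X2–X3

A tree decomposition must satisfy three properties: every vertex lies in some bag; for every edge, both endpoints lie together in some bag; and for every vertex, the bags containing it form a connected subtree. Here edge (2,4) lies in no bag, so the decomposition is invalid.

No — edge (2,4) lies in no bag.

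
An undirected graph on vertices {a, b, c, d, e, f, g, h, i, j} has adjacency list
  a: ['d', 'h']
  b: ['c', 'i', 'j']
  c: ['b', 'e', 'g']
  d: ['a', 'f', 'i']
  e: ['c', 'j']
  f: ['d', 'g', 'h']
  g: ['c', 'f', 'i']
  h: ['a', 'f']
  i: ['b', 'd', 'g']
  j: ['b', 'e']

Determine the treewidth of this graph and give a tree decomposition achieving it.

The largest bag has 3 vertices, giving width 2; this decomposition certifies tw(G) ≤ 2. The edges h–a–d–f–h form a cycle, so G is not a tree and its treewidth is at least 2. The upper and lower bounds meet at 2, so that is the treewidth.

Treewidth 2.
One optimal decomposition is:
Bags: B1 = {a, f, h}  B2 = {a, d, f}  B3 = {d, f, g}  B4 = {d, g, i}  B5 = {c, g, i}  B6 = {b, c, i}  B7 = {b, c, e}  B8 = {b, e, j}
Tree: B1–B2, B2–B3, B3–B4, B4–B5, B5–B6, B6–B7, B7–B8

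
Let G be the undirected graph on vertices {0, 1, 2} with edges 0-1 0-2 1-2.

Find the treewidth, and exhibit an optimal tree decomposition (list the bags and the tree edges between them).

A single bag containing all 3 vertices is trivially a valid decomposition of width 2. On the other hand G contains the 3-clique {0, 1, 2}. A clique must lie in a single bag of any decomposition, so no decomposition can have width below 2. Combining the bounds, tw(G) = 2.

Treewidth 2.
One optimal decomposition is:
Bags: B1 = {0, 1, 2}
Tree: (single bag)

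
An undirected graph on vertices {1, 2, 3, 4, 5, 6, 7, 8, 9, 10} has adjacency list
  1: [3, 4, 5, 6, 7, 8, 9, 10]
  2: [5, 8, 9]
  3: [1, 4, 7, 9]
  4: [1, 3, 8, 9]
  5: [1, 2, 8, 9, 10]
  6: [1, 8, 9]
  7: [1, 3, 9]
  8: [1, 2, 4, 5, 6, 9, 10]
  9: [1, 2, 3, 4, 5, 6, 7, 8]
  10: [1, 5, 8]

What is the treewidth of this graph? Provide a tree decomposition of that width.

The largest bag has 4 vertices, giving width 3; this decomposition certifies tw(G) ≤ 3. On the other hand G contains the 4-clique {1, 4, 8, 9}. A clique must lie in a single bag of any decomposition, so no decomposition can have width below 3. Combining the bounds, tw(G) = 3.

Treewidth 3.
One such decomposition:
Bags: B1 = {1, 5, 8, 9}  B2 = {2, 5, 8, 9}  B3 = {1, 4, 8, 9}  B4 = {1, 5, 8, 10}  B5 = {1, 3, 4, 9}  B6 = {1, 3, 7, 9}  B7 = {1, 6, 8, 9}
Tree: B1–B2, B1–B3, B1–B4, B3–B5, B5–B6, B1–B7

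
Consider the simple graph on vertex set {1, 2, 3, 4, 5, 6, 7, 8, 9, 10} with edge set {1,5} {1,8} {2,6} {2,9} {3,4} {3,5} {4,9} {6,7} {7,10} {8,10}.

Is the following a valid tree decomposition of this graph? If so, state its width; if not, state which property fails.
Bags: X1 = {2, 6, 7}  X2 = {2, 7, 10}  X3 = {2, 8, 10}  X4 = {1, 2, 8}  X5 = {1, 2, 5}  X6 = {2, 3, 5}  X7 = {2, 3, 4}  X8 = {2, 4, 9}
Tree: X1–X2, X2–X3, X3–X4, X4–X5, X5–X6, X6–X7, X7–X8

Yes; width 2.

Checking the three conditions: (i) the bags cover all of {1, 2, 3, 4, 5, 6, 7, 8, 9, 10}; (ii) for each edge, some bag contains both endpoints; (iii) the bags containing any fixed vertex form a subtree. All hold, so the decomposition is valid with width 3 − 1 = 2.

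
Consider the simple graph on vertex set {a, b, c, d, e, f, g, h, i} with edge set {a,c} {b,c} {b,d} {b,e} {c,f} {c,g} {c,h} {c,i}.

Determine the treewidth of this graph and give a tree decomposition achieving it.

Each bag holds 2 vertices, so the decomposition has width 1, which upper-bounds the treewidth. Since G has at least one edge (e.g. c–b), it is not an edgeless graph, so tw(G) ≥ 1. Hence tw(G) = 1 exactly.

Treewidth 1.
One such decomposition:
Bags: B1 = {b, c}  B2 = {c, g}  B3 = {c, i}  B4 = {a, c}  B5 = {c, f}  B6 = {b, e}  B7 = {c, h}  B8 = {b, d}
Tree: B1–B2, B2–B3, B1–B4, B2–B5, B1–B6, B1–B7, B1–B8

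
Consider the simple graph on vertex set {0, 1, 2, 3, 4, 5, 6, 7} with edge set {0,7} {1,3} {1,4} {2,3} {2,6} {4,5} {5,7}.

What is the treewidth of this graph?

1

A width-1 tree decomposition is:
Bags: B1 = {2, 6}  B2 = {2, 3}  B3 = {1, 3}  B4 = {1, 4}  B5 = {4, 5}  B6 = {5, 7}  B7 = {0, 7}
Tree: B1–B2, B2–B3, B3–B4, B4–B5, B5–B6, B6–B7
The largest bag has 2 vertices, giving width 1; this decomposition certifies tw(G) ≤ 1. Any graph with an edge has treewidth ≥ 1, and G has the edge 6–2. Hence tw(G) = 1 exactly.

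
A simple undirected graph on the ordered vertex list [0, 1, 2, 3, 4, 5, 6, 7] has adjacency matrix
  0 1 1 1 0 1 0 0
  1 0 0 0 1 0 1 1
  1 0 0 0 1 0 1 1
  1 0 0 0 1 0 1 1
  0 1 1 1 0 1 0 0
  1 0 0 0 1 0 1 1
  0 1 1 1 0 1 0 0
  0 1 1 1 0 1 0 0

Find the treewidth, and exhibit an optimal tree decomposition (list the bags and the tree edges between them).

Treewidth 4.
Bags: B1 = {0, 1, 2, 3, 5}  B2 = {1, 2, 3, 5, 7}  B3 = {1, 2, 3, 5, 6}  B4 = {1, 2, 3, 4, 5}
Tree: B1–B2, B2–B3, B3–B4

Every bag has size at most 5, so the width is 5 − 1 = 4 and tw(G) ≤ 4. For the lower bound: the 5 vertex sets {0,2}, {1,7}, {5,6}, {3}, {4} are disjoint, each induces a connected subgraph, and every pair is joined by at least one edge of G. Contracting each set to a single vertex therefore yields K_{5} as a minor, and since treewidth is minor-monotone, tw(G) ≥ tw(K_{5}) = 4. Hence tw(G) = 4 exactly.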